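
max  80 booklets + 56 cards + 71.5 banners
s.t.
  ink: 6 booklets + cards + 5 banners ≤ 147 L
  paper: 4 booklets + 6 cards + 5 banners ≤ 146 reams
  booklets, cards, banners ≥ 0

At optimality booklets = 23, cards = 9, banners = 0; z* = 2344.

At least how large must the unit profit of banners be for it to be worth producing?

At the optimum: ink uses 147 of 147 (binding); paper uses 146 of 146 (binding).
Dual feasibility on the basic columns requires 6·y_ink + 4·y_paper = 80, 1·y_ink + 6·y_paper = 56.
This yields shadow prices y_ink = 8, y_paper = 8.
banners enters the basis when its profit ≥ yᵀa₃ = 8·5 + 8·5 = 80.

80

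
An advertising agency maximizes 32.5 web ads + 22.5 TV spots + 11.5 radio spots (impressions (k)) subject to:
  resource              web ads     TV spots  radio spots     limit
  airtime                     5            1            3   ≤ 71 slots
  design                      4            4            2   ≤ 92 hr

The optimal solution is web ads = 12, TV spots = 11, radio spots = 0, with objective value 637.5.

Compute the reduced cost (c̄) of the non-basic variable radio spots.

At the optimum: airtime uses 71 of 71 (binding); design uses 92 of 92 (binding).
The binding rows give the dual system: 5·y_airtime + 4·y_design = 32.5 and 1·y_airtime + 4·y_design = 22.5.
→ y_airtime = 2.5 and y_design = 5.
Reduced cost of radio spots: c₃ − yᵀa₃ = 11.5 − (2.5·3 + 5·2) = 11.5 − 17.5 = -6.

-6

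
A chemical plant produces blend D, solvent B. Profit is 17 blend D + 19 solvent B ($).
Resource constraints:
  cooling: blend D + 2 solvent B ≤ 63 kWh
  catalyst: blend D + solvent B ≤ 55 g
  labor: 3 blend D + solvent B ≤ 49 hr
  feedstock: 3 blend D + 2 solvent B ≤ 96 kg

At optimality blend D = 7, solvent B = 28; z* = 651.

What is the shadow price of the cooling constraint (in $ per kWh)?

Check each constraint at x*: cooling 63/63 (tight); catalyst 35/55 (slack 20); labor 49/49 (tight); feedstock 77/96 (slack 19).
Since catalyst, feedstock are not tight, their duals are 0.
Dual feasibility on the basic columns requires 1·y_cooling + 3·y_labor = 17, 2·y_cooling + 1·y_labor = 19.
Solving: y_cooling = 8, y_labor = 3.
Shadow price of cooling = 8.

8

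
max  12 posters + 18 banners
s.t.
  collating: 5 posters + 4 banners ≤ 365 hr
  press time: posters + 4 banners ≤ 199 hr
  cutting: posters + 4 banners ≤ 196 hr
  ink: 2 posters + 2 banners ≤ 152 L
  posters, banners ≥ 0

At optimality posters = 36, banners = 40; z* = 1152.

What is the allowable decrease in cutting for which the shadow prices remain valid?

Binding constraints: cutting, ink. The basis is B = [[1,4],[2,2]] with det -6.
Per unit decrease in cutting, x* moves by d = (0.3333, -0.3333).
The basis stays optimal until collating becomes binding; allowable decrease = 75 hr.

75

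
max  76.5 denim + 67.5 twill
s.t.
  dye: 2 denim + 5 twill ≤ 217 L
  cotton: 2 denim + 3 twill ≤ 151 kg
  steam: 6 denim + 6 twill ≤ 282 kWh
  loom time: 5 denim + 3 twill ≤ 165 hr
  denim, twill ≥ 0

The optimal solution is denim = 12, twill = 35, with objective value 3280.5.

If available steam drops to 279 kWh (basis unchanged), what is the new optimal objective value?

3253.5

At the optimum: dye uses 199 of 217 (slack = 18); cotton uses 129 of 151 (slack = 22); steam uses 282 of 282 (binding); loom time uses 165 of 165 (binding).
Since dye, cotton are not tight, their duals are 0.
The binding rows give the dual system: 6·y_steam + 5·y_loom time = 76.5 and 6·y_steam + 3·y_loom time = 67.5.
Solving: y_steam = 9, y_loom time = 4.5.
Δz = y_steam·Δb = 9 × (-3) = -27, so new z* = 3280.5 − 27 = 3253.5.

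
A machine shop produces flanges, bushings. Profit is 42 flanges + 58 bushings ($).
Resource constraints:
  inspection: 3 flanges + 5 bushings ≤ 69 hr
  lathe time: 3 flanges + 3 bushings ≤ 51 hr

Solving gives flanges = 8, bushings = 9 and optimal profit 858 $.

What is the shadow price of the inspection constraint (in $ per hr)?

At the optimum: inspection uses 69 of 69 (binding); lathe time uses 51 of 51 (binding).
Dual feasibility on the basic columns requires 3·y_inspection + 3·y_lathe time = 42, 5·y_inspection + 3·y_lathe time = 58.
Solving: y_inspection = 8, y_lathe time = 6.
Shadow price of inspection = 8.

8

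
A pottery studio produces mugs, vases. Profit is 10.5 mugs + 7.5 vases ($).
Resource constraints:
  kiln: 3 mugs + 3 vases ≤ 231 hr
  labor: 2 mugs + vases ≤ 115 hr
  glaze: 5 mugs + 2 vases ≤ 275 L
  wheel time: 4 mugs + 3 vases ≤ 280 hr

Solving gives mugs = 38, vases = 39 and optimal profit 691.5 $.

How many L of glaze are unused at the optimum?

glaze used = 5·38 + 2·39 = 268; slack = 275 − 268 = 7.

7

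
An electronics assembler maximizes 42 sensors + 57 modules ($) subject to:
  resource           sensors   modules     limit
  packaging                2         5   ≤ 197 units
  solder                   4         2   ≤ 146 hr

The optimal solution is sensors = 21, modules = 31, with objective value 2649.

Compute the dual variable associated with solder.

6

Check each constraint at x*: packaging 197/197 (tight); solder 146/146 (tight).
The binding rows give the dual system: 2·y_packaging + 4·y_solder = 42 and 5·y_packaging + 2·y_solder = 57.
This yields shadow prices y_packaging = 9, y_solder = 6.
Shadow price of solder = 6.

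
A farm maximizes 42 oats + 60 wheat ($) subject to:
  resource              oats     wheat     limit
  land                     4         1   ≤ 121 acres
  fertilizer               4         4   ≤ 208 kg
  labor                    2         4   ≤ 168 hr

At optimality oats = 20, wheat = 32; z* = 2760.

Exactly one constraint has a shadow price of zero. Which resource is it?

land: 112/121 (slack 9)
fertilizer: 208/208 (binding)
labor: 168/168 (binding)
By complementary slackness, a constraint with positive slack has shadow price 0 → land.

land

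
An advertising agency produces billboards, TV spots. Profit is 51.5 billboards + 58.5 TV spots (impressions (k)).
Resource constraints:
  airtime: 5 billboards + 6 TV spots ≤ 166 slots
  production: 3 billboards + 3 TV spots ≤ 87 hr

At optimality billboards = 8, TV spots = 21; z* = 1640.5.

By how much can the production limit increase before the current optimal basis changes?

12.6

Binding constraints: airtime, production. The basis is B = [[5,6],[3,3]] with det -3.
Per unit increase in production, x* moves by d = (2, -1.6667).
The basis stays optimal until TV spots reaches 0; allowable increase = 12.6 hr.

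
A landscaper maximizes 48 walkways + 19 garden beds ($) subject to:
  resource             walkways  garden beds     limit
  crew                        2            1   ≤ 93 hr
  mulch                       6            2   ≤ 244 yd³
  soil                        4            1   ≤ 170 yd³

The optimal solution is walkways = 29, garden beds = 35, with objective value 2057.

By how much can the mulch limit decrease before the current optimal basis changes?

58

Binding constraints: crew, mulch. The basis is B = [[2,1],[6,2]] with det -2.
Per unit decrease in mulch, x* moves by d = (-0.5, 1).
The basis stays optimal until walkways reaches 0; allowable decrease = 58 yd³.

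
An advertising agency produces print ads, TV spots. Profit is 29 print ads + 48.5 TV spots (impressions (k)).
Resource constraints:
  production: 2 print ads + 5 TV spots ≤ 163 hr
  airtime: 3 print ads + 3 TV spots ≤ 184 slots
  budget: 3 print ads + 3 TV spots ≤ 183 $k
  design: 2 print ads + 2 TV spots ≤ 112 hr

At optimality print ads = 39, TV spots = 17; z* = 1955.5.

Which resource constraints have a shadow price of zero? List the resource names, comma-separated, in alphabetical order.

production: 163/163 (binding)
airtime: 168/184 (slack 16)
budget: 168/183 (slack 15)
design: 112/112 (binding)
By complementary slackness, a constraint with positive slack has shadow price 0 → airtime, budget.

airtime, budget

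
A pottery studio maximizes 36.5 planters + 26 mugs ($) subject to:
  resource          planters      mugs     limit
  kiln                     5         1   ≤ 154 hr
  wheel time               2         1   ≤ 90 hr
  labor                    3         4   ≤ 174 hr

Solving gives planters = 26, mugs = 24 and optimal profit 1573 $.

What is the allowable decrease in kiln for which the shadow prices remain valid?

Binding constraints: kiln, labor. The basis is B = [[5,1],[3,4]] with det 17.
Per unit decrease in kiln, x* moves by d = (-0.2353, 0.1765).
The basis stays optimal until planters reaches 0; allowable decrease = 110.5 hr.

110.5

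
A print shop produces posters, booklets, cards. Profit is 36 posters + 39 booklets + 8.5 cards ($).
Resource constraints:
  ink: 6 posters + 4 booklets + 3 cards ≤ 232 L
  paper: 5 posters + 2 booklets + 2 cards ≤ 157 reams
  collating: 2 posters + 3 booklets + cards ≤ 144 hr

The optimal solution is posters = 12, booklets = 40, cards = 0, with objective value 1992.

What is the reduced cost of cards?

Binding: ink and collating. Non-binding: paper (17 unused).
Since paper is not tight, its dual is 0.
Dual feasibility on the basic columns requires 6·y_ink + 2·y_collating = 36, 4·y_ink + 3·y_collating = 39.
→ y_ink = 3 and y_collating = 9.
Reduced cost of cards: c₃ − yᵀa₃ = 8.5 − (3·3 + 9·1) = 8.5 − 18 = -9.5.

-9.5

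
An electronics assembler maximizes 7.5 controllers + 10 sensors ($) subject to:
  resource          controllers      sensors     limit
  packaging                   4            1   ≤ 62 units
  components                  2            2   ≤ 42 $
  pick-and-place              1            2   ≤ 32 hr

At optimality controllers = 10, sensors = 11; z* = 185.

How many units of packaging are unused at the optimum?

packaging used = 4·10 + 1·11 = 51; slack = 62 − 51 = 11.

11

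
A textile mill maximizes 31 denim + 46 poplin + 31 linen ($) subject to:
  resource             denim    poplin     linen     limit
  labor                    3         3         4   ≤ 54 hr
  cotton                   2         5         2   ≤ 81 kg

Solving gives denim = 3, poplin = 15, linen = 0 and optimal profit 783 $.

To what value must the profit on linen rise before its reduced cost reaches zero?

38

At the optimum: labor uses 54 of 54 (binding); cotton uses 81 of 81 (binding).
The binding rows give the dual system: 3·y_labor + 2·y_cotton = 31 and 3·y_labor + 5·y_cotton = 46.
Solving: y_labor = 7, y_cotton = 5.
linen enters the basis when its profit ≥ yᵀa₃ = 7·4 + 5·2 = 38.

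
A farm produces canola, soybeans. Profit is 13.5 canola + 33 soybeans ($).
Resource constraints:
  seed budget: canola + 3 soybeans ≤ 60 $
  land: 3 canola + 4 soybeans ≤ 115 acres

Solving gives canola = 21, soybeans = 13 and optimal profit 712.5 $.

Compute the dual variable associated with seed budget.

9

At the optimum: seed budget uses 60 of 60 (binding); land uses 115 of 115 (binding).
Dual feasibility on the basic columns requires 1·y_seed budget + 3·y_land = 13.5, 3·y_seed budget + 4·y_land = 33.
This yields shadow prices y_seed budget = 9, y_land = 1.5.
Shadow price of seed budget = 9.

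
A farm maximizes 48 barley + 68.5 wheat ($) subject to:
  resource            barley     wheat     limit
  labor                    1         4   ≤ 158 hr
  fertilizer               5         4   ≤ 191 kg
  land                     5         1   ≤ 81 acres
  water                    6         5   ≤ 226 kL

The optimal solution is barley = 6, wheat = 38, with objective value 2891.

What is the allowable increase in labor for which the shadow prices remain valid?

22.8

Binding constraints: labor, water. The basis is B = [[1,4],[6,5]] with det -19.
Per unit increase in labor, x* moves by d = (-0.2632, 0.3158).
The basis stays optimal until barley reaches 0; allowable increase = 22.8 hr.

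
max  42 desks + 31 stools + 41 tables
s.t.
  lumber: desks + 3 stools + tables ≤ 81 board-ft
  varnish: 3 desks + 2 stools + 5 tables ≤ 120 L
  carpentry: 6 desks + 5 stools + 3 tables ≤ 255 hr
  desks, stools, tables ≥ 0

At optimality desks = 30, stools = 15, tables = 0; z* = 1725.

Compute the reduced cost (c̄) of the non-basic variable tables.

-8

Check each constraint at x*: lumber 75/81 (slack 6); varnish 120/120 (tight); carpentry 255/255 (tight).
By complementary slackness, y = 0 for the non-binding constraint.
Dual feasibility on the basic columns requires 3·y_varnish + 6·y_carpentry = 42, 2·y_varnish + 5·y_carpentry = 31.
→ y_varnish = 8 and y_carpentry = 3.
Reduced cost of tables: c₃ − yᵀa₃ = 41 − (8·5 + 3·3) = 41 − 49 = -8.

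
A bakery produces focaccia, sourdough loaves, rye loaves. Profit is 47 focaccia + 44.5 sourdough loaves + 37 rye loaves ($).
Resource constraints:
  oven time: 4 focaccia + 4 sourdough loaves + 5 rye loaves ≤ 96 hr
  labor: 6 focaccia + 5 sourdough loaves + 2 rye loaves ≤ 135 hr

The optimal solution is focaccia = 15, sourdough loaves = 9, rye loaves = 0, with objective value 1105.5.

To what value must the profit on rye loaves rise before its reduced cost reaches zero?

45

At the optimum: oven time uses 96 of 96 (binding); labor uses 135 of 135 (binding).
The binding rows give the dual system: 4·y_oven time + 6·y_labor = 47 and 4·y_oven time + 5·y_labor = 44.5.
Solving: y_oven time = 8, y_labor = 2.5.
rye loaves enters the basis when its profit ≥ yᵀa₃ = 8·5 + 2.5·2 = 45.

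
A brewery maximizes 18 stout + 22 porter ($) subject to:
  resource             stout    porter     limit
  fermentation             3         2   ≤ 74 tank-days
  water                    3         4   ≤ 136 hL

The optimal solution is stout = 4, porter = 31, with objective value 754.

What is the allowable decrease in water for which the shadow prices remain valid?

Binding constraints: fermentation, water. The basis is B = [[3,2],[3,4]] with det 6.
Per unit decrease in water, x* moves by d = (0.3333, -0.5).
The basis stays optimal until porter reaches 0; allowable decrease = 62 hL.

62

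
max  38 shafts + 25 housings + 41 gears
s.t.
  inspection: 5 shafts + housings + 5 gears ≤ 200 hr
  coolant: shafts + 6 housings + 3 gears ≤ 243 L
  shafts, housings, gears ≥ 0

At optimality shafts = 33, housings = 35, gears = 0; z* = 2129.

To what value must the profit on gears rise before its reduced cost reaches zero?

Both inspection and coolant are binding at x*.
Dual feasibility on the basic columns requires 5·y_inspection + 1·y_coolant = 38, 1·y_inspection + 6·y_coolant = 25.
This yields shadow prices y_inspection = 7, y_coolant = 3.
gears enters the basis when its profit ≥ yᵀa₃ = 7·5 + 3·3 = 44.

44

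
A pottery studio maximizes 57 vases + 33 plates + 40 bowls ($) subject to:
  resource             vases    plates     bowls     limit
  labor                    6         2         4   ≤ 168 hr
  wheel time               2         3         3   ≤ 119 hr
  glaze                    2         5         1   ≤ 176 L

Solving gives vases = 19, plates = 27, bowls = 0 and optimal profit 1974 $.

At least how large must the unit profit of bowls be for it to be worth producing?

48

At the optimum: labor uses 168 of 168 (binding); wheel time uses 119 of 119 (binding); glaze uses 173 of 176 (slack = 3).
Slack constraints have shadow price 0 (complementary slackness).
Dual feasibility on the basic columns requires 6·y_labor + 2·y_wheel time = 57, 2·y_labor + 3·y_wheel time = 33.
Solving: y_labor = 7.5, y_wheel time = 6.
bowls enters the basis when its profit ≥ yᵀa₃ = 7.5·4 + 6·3 = 48.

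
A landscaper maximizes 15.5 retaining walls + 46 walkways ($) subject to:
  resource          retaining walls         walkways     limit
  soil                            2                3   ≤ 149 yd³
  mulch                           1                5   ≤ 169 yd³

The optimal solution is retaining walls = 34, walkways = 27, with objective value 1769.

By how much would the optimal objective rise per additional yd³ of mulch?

6.5

Check each constraint at x*: soil 149/149 (tight); mulch 169/169 (tight).
The binding rows give the dual system: 2·y_soil + 1·y_mulch = 15.5 and 3·y_soil + 5·y_mulch = 46.
Solving: y_soil = 4.5, y_mulch = 6.5.
Shadow price of mulch = 6.5.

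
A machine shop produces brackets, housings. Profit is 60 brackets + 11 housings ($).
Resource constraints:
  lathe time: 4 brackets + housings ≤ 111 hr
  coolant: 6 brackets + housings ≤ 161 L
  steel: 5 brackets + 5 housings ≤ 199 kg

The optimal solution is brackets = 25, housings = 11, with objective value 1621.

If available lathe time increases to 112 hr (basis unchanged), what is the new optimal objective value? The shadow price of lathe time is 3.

Δb = 1, so new z* = 1621 + (3)·(1) = 1621 + 3 = 1624.

1624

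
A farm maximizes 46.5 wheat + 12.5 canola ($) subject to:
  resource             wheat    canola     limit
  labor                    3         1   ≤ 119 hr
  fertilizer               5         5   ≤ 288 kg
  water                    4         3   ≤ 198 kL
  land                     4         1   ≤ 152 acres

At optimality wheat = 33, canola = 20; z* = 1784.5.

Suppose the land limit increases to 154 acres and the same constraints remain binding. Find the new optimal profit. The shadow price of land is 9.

1802.5

Δb = 2, so new z* = 1784.5 + (9)·(2) = 1784.5 + 18 = 1802.5.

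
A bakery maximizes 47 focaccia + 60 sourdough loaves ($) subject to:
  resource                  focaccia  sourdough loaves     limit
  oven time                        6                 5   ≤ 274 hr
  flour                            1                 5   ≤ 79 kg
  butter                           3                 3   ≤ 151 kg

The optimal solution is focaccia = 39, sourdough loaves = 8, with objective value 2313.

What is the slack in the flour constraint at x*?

0

flour used = 1·39 + 5·8 = 79; slack = 79 − 79 = 0.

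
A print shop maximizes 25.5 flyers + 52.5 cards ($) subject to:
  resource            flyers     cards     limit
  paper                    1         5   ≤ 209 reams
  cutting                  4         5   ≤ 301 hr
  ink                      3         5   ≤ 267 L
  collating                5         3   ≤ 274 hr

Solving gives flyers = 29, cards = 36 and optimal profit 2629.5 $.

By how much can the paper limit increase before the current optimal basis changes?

Binding constraints: paper, ink. The basis is B = [[1,5],[3,5]] with det -10.
Per unit increase in paper, x* moves by d = (-0.5, 0.3).
The basis stays optimal until flyers reaches 0; allowable increase = 58 reams.

58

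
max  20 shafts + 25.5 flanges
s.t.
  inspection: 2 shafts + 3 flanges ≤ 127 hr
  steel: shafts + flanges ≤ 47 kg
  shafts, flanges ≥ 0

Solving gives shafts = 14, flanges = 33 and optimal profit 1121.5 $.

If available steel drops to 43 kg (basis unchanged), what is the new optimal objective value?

At the optimum: inspection uses 127 of 127 (binding); steel uses 47 of 47 (binding).
The binding rows give the dual system: 2·y_inspection + 1·y_steel = 20 and 3·y_inspection + 1·y_steel = 25.5.
Solving: y_inspection = 5.5, y_steel = 9.
Δz = y_steel·Δb = 9 × (-4) = -36, so new z* = 1121.5 − 36 = 1085.5.

1085.5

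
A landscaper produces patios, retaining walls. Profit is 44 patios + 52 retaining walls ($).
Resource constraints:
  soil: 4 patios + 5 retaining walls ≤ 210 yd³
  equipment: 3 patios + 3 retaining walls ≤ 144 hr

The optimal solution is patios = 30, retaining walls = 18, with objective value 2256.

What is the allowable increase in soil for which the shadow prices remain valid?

30

Binding constraints: soil, equipment. The basis is B = [[4,5],[3,3]] with det -3.
Per unit increase in soil, x* moves by d = (-1, 1).
The basis stays optimal until patios reaches 0; allowable increase = 30 yd³.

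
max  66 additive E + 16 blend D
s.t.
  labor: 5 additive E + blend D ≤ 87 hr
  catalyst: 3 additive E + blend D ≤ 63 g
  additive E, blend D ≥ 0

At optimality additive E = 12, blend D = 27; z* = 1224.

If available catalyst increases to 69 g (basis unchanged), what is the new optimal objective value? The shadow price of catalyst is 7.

Δb = 6, so new z* = 1224 + (7)·(6) = 1224 + 42 = 1266.

1266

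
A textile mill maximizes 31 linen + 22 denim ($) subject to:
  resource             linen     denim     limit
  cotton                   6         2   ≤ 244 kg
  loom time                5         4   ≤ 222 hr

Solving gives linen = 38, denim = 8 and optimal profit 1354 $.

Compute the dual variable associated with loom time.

At the optimum: cotton uses 244 of 244 (binding); loom time uses 222 of 222 (binding).
The binding rows give the dual system: 6·y_cotton + 5·y_loom time = 31 and 2·y_cotton + 4·y_loom time = 22.
→ y_cotton = 1 and y_loom time = 5.
Shadow price of loom time = 5.

5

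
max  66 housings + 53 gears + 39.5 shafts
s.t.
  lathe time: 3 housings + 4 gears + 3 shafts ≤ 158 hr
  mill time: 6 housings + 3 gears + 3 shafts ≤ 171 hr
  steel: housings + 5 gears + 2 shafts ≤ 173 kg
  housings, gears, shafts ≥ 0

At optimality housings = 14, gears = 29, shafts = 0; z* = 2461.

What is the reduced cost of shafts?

Check each constraint at x*: lathe time 158/158 (tight); mill time 171/171 (tight); steel 159/173 (slack 14).
Slack constraints have shadow price 0 (complementary slackness).
From A_Bᵀ y = c: 3·y_lathe time + 6·y_mill time = 66; 4·y_lathe time + 3·y_mill time = 53.
Solving: y_lathe time = 8, y_mill time = 7.
Reduced cost of shafts: c₃ − yᵀa₃ = 39.5 − (8·3 + 7·3) = 39.5 − 45 = -5.5.

-5.5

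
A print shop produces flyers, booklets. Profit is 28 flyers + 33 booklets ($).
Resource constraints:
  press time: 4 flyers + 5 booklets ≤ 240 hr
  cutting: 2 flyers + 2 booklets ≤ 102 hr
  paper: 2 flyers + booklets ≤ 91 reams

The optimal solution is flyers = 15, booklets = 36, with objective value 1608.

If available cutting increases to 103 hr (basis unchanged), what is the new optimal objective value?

Binding: press time and cutting. Non-binding: paper (25 unused).
Since paper is not tight, its dual is 0.
The binding rows give the dual system: 4·y_press time + 2·y_cutting = 28 and 5·y_press time + 2·y_cutting = 33.
→ y_press time = 5 and y_cutting = 4.
Δz = y_cutting·Δb = 4 × (1) = 4, so new z* = 1608 + 4 = 1612.

1612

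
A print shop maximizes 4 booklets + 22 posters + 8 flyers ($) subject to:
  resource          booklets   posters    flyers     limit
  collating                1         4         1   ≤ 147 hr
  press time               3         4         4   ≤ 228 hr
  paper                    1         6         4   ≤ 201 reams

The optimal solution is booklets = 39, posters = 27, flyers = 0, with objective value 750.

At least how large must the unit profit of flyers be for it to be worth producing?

13

Check each constraint at x*: collating 147/147 (tight); press time 225/228 (slack 3); paper 201/201 (tight).
Slack constraints have shadow price 0 (complementary slackness).
From A_Bᵀ y = c: 1·y_collating + 1·y_paper = 4; 4·y_collating + 6·y_paper = 22.
Solving: y_collating = 1, y_paper = 3.
flyers enters the basis when its profit ≥ yᵀa₃ = 1·1 + 3·4 = 13.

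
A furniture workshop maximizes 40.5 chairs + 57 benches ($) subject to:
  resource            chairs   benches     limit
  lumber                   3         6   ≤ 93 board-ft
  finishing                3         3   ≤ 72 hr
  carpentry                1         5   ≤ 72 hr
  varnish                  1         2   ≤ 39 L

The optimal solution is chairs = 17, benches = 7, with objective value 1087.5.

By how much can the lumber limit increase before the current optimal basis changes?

15

Binding constraints: lumber, finishing. The basis is B = [[3,6],[3,3]] with det -9.
Per unit increase in lumber, x* moves by d = (-0.3333, 0.3333).
The basis stays optimal until carpentry becomes binding; allowable increase = 15 board-ft.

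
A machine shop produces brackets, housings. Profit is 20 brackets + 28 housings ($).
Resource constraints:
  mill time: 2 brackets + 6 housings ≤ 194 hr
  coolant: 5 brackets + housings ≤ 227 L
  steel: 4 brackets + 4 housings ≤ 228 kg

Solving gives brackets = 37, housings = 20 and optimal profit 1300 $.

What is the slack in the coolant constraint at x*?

coolant used = 5·37 + 1·20 = 205; slack = 227 − 205 = 22.

22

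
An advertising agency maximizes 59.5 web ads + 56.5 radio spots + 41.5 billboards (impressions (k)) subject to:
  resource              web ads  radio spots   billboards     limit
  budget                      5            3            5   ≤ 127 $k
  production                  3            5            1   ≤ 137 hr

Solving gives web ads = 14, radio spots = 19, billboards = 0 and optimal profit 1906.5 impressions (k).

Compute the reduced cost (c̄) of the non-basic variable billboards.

-5

Both budget and production are binding at x*.
Dual feasibility on the basic columns requires 5·y_budget + 3·y_production = 59.5, 3·y_budget + 5·y_production = 56.5.
→ y_budget = 8 and y_production = 6.5.
Reduced cost of billboards: c₃ − yᵀa₃ = 41.5 − (8·5 + 6.5·1) = 41.5 − 46.5 = -5.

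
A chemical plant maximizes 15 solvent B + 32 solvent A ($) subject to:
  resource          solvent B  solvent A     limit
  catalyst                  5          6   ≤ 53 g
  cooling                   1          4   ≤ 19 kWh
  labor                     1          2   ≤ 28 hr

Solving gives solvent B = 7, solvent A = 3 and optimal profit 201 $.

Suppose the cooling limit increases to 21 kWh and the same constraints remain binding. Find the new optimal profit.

At the optimum: catalyst uses 53 of 53 (binding); cooling uses 19 of 19 (binding); labor uses 13 of 28 (slack = 15).
By complementary slackness, y = 0 for the non-binding constraint.
From A_Bᵀ y = c: 5·y_catalyst + 1·y_cooling = 15; 6·y_catalyst + 4·y_cooling = 32.
→ y_catalyst = 2 and y_cooling = 5.
Δz = y_cooling·Δb = 5 × (2) = 10, so new z* = 201 + 10 = 211.

211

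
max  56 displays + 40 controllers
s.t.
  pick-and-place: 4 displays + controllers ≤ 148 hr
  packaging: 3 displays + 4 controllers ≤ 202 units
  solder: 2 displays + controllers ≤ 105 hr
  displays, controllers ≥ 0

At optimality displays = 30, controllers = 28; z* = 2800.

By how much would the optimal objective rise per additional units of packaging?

8

Binding: pick-and-place and packaging. Non-binding: solder (17 unused).
Slack constraints have shadow price 0 (complementary slackness).
From A_Bᵀ y = c: 4·y_pick-and-place + 3·y_packaging = 56; 1·y_pick-and-place + 4·y_packaging = 40.
Solving: y_pick-and-place = 8, y_packaging = 8.
Shadow price of packaging = 8.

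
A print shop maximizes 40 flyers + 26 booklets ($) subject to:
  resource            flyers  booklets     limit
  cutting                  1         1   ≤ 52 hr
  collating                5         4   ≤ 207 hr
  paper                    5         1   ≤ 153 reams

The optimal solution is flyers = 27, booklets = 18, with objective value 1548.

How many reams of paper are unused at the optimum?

0

paper used = 5·27 + 1·18 = 153; slack = 153 − 153 = 0.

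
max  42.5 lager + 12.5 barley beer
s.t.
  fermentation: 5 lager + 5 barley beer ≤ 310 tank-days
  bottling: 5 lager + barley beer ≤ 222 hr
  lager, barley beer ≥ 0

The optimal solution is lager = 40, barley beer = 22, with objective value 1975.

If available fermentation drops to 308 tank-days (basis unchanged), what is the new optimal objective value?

Check each constraint at x*: fermentation 310/310 (tight); bottling 222/222 (tight).
Dual feasibility on the basic columns requires 5·y_fermentation + 5·y_bottling = 42.5, 5·y_fermentation + 1·y_bottling = 12.5.
Solving: y_fermentation = 1, y_bottling = 7.5.
Δz = y_fermentation·Δb = 1 × (-2) = -2, so new z* = 1975 − 2 = 1973.

1973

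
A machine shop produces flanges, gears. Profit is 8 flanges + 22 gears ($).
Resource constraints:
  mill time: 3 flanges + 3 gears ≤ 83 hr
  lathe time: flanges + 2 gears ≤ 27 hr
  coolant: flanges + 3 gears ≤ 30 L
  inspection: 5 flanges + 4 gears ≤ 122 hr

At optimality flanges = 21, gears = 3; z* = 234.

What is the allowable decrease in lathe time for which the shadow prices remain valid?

7

Binding constraints: lathe time, coolant. The basis is B = [[1,2],[1,3]] with det 1.
Per unit decrease in lathe time, x* moves by d = (-3, 1).
The basis stays optimal until flanges reaches 0; allowable decrease = 7 hr.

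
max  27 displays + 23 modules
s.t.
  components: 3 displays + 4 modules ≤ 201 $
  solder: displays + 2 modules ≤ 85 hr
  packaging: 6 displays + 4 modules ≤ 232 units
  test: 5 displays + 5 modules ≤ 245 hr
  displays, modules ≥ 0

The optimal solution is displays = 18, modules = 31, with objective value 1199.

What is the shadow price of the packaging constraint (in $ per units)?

2

Binding: packaging and test. Non-binding: components (23 unused), solder (5 unused).
By complementary slackness, y = 0 for the non-binding constraints.
From A_Bᵀ y = c: 6·y_packaging + 5·y_test = 27; 4·y_packaging + 5·y_test = 23.
Solving: y_packaging = 2, y_test = 3.
Shadow price of packaging = 2.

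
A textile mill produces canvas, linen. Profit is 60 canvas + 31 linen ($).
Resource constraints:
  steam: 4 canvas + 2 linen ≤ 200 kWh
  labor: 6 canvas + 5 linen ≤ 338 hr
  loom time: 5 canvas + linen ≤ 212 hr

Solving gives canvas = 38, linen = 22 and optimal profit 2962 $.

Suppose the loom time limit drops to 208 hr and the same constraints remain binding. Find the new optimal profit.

2938

Binding: labor and loom time. Non-binding: steam (4 unused).
Slack constraints have shadow price 0 (complementary slackness).
From A_Bᵀ y = c: 6·y_labor + 5·y_loom time = 60; 5·y_labor + 1·y_loom time = 31.
→ y_labor = 5 and y_loom time = 6.
Δz = y_loom time·Δb = 6 × (-4) = -24, so new z* = 2962 − 24 = 2938.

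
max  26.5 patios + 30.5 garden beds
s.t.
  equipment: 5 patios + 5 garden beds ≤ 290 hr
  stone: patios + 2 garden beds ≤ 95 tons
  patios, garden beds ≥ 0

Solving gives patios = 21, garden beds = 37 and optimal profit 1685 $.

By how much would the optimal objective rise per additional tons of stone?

Check each constraint at x*: equipment 290/290 (tight); stone 95/95 (tight).
From A_Bᵀ y = c: 5·y_equipment + 1·y_stone = 26.5; 5·y_equipment + 2·y_stone = 30.5.
Solving: y_equipment = 4.5, y_stone = 4.
Shadow price of stone = 4.

4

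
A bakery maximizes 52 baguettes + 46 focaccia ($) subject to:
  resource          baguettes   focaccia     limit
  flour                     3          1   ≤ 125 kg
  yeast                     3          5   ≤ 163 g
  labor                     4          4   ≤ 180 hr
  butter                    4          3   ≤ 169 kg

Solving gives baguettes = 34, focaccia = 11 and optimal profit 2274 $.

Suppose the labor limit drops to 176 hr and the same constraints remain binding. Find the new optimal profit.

2246

At the optimum: flour uses 113 of 125 (slack = 12); yeast uses 157 of 163 (slack = 6); labor uses 180 of 180 (binding); butter uses 169 of 169 (binding).
By complementary slackness, y = 0 for the non-binding constraints.
From A_Bᵀ y = c: 4·y_labor + 4·y_butter = 52; 4·y_labor + 3·y_butter = 46.
→ y_labor = 7 and y_butter = 6.
Δz = y_labor·Δb = 7 × (-4) = -28, so new z* = 2274 − 28 = 2246.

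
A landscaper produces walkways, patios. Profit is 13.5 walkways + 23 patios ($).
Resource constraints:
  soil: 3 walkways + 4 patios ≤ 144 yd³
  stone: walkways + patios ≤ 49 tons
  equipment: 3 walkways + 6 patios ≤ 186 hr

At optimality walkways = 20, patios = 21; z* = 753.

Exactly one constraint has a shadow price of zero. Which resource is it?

soil: 144/144 (binding)
stone: 41/49 (slack 8)
equipment: 186/186 (binding)
By complementary slackness, a constraint with positive slack has shadow price 0 → stone.

stone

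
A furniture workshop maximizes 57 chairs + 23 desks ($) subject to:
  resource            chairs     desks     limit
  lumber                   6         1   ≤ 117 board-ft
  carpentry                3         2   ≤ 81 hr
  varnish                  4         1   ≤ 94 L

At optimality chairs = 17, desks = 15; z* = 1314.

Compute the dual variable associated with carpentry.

9

Binding: lumber and carpentry. Non-binding: varnish (11 unused).
Since varnish is not tight, its dual is 0.
From A_Bᵀ y = c: 6·y_lumber + 3·y_carpentry = 57; 1·y_lumber + 2·y_carpentry = 23.
→ y_lumber = 5 and y_carpentry = 9.
Shadow price of carpentry = 9.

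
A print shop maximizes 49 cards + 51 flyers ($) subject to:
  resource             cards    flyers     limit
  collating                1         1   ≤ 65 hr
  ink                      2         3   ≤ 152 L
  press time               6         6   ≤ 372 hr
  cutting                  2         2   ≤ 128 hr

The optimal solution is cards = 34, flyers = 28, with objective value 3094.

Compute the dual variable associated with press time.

Binding: ink and press time. Non-binding: collating (3 unused), cutting (4 unused).
Since collating, cutting are not tight, their duals are 0.
The binding rows give the dual system: 2·y_ink + 6·y_press time = 49 and 3·y_ink + 6·y_press time = 51.
Solving: y_ink = 2, y_press time = 7.5.
Shadow price of press time = 7.5.

7.5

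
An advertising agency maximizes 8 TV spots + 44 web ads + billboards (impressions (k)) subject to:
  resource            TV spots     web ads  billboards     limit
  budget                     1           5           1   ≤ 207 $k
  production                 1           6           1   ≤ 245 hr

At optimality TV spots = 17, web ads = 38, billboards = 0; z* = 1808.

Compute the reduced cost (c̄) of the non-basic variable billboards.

Both budget and production are binding at x*.
Dual feasibility on the basic columns requires 1·y_budget + 1·y_production = 8, 5·y_budget + 6·y_production = 44.
This yields shadow prices y_budget = 4, y_production = 4.
Reduced cost of billboards: c₃ − yᵀa₃ = 1 − (4·1 + 4·1) = 1 − 8 = -7.

-7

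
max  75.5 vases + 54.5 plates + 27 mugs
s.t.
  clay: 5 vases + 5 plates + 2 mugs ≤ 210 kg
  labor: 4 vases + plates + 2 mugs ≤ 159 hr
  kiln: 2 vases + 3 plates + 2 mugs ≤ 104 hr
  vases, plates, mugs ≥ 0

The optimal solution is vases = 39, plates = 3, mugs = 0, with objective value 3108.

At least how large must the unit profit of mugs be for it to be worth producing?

33

At the optimum: clay uses 210 of 210 (binding); labor uses 159 of 159 (binding); kiln uses 87 of 104 (slack = 17).
By complementary slackness, y = 0 for the non-binding constraint.
Dual feasibility on the basic columns requires 5·y_clay + 4·y_labor = 75.5, 5·y_clay + 1·y_labor = 54.5.
This yields shadow prices y_clay = 9.5, y_labor = 7.
mugs enters the basis when its profit ≥ yᵀa₃ = 9.5·2 + 7·2 = 33.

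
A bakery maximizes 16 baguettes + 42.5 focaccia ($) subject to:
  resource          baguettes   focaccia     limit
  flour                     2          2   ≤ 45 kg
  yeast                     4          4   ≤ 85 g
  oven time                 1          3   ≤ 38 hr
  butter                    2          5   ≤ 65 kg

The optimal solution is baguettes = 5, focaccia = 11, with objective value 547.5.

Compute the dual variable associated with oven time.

5

At the optimum: flour uses 32 of 45 (slack = 13); yeast uses 64 of 85 (slack = 21); oven time uses 38 of 38 (binding); butter uses 65 of 65 (binding).
Slack constraints have shadow price 0 (complementary slackness).
From A_Bᵀ y = c: 1·y_oven time + 2·y_butter = 16; 3·y_oven time + 5·y_butter = 42.5.
→ y_oven time = 5 and y_butter = 5.5.
Shadow price of oven time = 5.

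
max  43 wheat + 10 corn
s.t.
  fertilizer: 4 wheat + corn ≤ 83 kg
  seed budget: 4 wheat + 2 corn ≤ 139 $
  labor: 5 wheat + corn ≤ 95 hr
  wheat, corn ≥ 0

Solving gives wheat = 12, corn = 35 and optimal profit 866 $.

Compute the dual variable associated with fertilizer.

7

At the optimum: fertilizer uses 83 of 83 (binding); seed budget uses 118 of 139 (slack = 21); labor uses 95 of 95 (binding).
Since seed budget is not tight, its dual is 0.
From A_Bᵀ y = c: 4·y_fertilizer + 5·y_labor = 43; 1·y_fertilizer + 1·y_labor = 10.
This yields shadow prices y_fertilizer = 7, y_labor = 3.
Shadow price of fertilizer = 7.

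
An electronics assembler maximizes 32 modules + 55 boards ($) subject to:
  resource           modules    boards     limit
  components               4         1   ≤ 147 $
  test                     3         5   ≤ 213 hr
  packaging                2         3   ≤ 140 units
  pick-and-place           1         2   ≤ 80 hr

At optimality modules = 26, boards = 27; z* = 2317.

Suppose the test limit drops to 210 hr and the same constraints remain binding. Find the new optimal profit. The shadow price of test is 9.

Δb = -3, so new z* = 2317 + (9)·(-3) = 2317 − 27 = 2290.

2290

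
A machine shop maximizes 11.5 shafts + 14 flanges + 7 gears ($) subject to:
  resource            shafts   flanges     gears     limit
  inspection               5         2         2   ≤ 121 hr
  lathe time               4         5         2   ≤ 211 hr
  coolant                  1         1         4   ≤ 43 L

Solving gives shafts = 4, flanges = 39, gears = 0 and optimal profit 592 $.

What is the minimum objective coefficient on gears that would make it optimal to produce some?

Check each constraint at x*: inspection 98/121 (slack 23); lathe time 211/211 (tight); coolant 43/43 (tight).
By complementary slackness, y = 0 for the non-binding constraint.
Dual feasibility on the basic columns requires 4·y_lathe time + 1·y_coolant = 11.5, 5·y_lathe time + 1·y_coolant = 14.
Solving: y_lathe time = 2.5, y_coolant = 1.5.
gears enters the basis when its profit ≥ yᵀa₃ = 2.5·2 + 1.5·4 = 11.

11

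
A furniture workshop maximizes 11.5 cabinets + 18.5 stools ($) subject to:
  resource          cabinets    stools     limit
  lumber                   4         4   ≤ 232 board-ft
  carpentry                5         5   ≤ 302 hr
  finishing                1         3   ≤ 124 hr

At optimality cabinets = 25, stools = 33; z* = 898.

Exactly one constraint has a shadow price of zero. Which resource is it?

lumber: 232/232 (binding)
carpentry: 290/302 (slack 12)
finishing: 124/124 (binding)
By complementary slackness, a constraint with positive slack has shadow price 0 → carpentry.

carpentry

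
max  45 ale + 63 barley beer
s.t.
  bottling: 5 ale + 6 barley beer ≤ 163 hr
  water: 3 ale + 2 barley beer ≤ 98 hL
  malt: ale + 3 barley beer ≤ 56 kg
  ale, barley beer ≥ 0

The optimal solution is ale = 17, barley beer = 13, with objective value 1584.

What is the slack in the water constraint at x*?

water used = 3·17 + 2·13 = 77; slack = 98 − 77 = 21.

21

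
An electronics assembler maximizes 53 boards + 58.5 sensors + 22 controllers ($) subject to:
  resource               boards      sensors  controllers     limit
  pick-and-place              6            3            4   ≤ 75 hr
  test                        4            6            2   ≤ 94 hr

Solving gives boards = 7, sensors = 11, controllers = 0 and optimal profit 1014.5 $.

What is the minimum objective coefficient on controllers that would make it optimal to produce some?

30

Check each constraint at x*: pick-and-place 75/75 (tight); test 94/94 (tight).
The binding rows give the dual system: 6·y_pick-and-place + 4·y_test = 53 and 3·y_pick-and-place + 6·y_test = 58.5.
This yields shadow prices y_pick-and-place = 3.5, y_test = 8.
controllers enters the basis when its profit ≥ yᵀa₃ = 3.5·4 + 8·2 = 30.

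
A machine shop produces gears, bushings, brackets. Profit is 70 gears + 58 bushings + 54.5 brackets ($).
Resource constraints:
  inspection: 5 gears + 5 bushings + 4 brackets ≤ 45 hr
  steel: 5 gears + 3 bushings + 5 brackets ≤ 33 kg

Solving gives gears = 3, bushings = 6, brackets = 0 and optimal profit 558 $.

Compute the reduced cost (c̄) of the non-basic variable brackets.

-7.5

Both inspection and steel are binding at x*.
Dual feasibility on the basic columns requires 5·y_inspection + 5·y_steel = 70, 5·y_inspection + 3·y_steel = 58.
Solving: y_inspection = 8, y_steel = 6.
Reduced cost of brackets: c₃ − yᵀa₃ = 54.5 − (8·4 + 6·5) = 54.5 − 62 = -7.5.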